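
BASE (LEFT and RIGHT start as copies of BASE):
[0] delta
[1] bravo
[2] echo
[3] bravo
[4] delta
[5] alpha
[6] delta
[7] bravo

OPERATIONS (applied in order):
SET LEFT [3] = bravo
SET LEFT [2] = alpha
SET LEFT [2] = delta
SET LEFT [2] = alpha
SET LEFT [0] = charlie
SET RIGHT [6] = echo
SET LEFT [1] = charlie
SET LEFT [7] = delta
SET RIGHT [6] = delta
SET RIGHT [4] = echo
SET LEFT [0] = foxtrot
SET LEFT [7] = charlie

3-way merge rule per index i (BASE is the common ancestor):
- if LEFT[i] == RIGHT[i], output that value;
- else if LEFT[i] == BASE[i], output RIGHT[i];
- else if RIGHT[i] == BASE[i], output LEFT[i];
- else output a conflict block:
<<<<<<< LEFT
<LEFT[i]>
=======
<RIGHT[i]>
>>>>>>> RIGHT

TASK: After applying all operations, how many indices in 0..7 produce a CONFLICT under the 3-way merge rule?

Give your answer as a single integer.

Answer: 0

Derivation:
Final LEFT:  [foxtrot, charlie, alpha, bravo, delta, alpha, delta, charlie]
Final RIGHT: [delta, bravo, echo, bravo, echo, alpha, delta, bravo]
i=0: L=foxtrot, R=delta=BASE -> take LEFT -> foxtrot
i=1: L=charlie, R=bravo=BASE -> take LEFT -> charlie
i=2: L=alpha, R=echo=BASE -> take LEFT -> alpha
i=3: L=bravo R=bravo -> agree -> bravo
i=4: L=delta=BASE, R=echo -> take RIGHT -> echo
i=5: L=alpha R=alpha -> agree -> alpha
i=6: L=delta R=delta -> agree -> delta
i=7: L=charlie, R=bravo=BASE -> take LEFT -> charlie
Conflict count: 0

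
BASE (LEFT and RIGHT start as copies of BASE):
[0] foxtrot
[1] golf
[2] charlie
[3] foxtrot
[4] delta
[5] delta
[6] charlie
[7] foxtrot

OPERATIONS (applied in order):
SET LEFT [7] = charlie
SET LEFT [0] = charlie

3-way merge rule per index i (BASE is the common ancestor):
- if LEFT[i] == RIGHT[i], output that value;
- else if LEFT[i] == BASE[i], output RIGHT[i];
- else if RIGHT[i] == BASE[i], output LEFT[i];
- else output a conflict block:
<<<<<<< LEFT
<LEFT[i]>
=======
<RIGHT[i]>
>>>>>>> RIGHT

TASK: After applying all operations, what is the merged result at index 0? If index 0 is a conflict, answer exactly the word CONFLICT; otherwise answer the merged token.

Answer: charlie

Derivation:
Final LEFT:  [charlie, golf, charlie, foxtrot, delta, delta, charlie, charlie]
Final RIGHT: [foxtrot, golf, charlie, foxtrot, delta, delta, charlie, foxtrot]
i=0: L=charlie, R=foxtrot=BASE -> take LEFT -> charlie
i=1: L=golf R=golf -> agree -> golf
i=2: L=charlie R=charlie -> agree -> charlie
i=3: L=foxtrot R=foxtrot -> agree -> foxtrot
i=4: L=delta R=delta -> agree -> delta
i=5: L=delta R=delta -> agree -> delta
i=6: L=charlie R=charlie -> agree -> charlie
i=7: L=charlie, R=foxtrot=BASE -> take LEFT -> charlie
Index 0 -> charlie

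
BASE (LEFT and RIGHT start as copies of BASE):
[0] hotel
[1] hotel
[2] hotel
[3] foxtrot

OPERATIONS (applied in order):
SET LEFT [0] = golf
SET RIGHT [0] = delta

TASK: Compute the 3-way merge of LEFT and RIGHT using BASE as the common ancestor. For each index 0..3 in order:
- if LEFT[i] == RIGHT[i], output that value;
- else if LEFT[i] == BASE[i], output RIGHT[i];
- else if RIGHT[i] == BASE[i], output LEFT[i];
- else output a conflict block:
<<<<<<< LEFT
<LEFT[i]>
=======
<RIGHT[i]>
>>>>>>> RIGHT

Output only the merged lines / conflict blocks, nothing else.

Answer: <<<<<<< LEFT
golf
=======
delta
>>>>>>> RIGHT
hotel
hotel
foxtrot

Derivation:
Final LEFT:  [golf, hotel, hotel, foxtrot]
Final RIGHT: [delta, hotel, hotel, foxtrot]
i=0: BASE=hotel L=golf R=delta all differ -> CONFLICT
i=1: L=hotel R=hotel -> agree -> hotel
i=2: L=hotel R=hotel -> agree -> hotel
i=3: L=foxtrot R=foxtrot -> agree -> foxtrot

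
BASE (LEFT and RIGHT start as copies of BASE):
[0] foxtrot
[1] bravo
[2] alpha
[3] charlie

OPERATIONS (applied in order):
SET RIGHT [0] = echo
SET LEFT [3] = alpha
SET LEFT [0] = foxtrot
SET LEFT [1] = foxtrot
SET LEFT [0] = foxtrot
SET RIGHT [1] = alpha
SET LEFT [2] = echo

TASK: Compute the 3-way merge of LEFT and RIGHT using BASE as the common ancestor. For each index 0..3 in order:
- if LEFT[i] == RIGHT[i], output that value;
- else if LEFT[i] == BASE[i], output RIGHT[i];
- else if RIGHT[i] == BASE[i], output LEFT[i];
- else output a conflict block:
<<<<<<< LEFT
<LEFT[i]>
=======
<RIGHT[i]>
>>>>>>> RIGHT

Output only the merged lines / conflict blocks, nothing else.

Answer: echo
<<<<<<< LEFT
foxtrot
=======
alpha
>>>>>>> RIGHT
echo
alpha

Derivation:
Final LEFT:  [foxtrot, foxtrot, echo, alpha]
Final RIGHT: [echo, alpha, alpha, charlie]
i=0: L=foxtrot=BASE, R=echo -> take RIGHT -> echo
i=1: BASE=bravo L=foxtrot R=alpha all differ -> CONFLICT
i=2: L=echo, R=alpha=BASE -> take LEFT -> echo
i=3: L=alpha, R=charlie=BASE -> take LEFT -> alpha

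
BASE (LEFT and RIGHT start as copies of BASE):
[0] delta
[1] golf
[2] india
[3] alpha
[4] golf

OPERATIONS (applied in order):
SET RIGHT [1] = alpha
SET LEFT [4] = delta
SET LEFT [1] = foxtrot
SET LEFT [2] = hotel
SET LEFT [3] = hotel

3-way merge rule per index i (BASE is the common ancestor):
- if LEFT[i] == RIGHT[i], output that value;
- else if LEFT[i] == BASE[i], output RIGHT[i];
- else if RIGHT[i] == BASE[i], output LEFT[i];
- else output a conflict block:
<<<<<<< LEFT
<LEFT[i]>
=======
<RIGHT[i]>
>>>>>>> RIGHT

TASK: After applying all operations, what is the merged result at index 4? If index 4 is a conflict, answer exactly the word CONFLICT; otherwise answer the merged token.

Answer: delta

Derivation:
Final LEFT:  [delta, foxtrot, hotel, hotel, delta]
Final RIGHT: [delta, alpha, india, alpha, golf]
i=0: L=delta R=delta -> agree -> delta
i=1: BASE=golf L=foxtrot R=alpha all differ -> CONFLICT
i=2: L=hotel, R=india=BASE -> take LEFT -> hotel
i=3: L=hotel, R=alpha=BASE -> take LEFT -> hotel
i=4: L=delta, R=golf=BASE -> take LEFT -> delta
Index 4 -> delta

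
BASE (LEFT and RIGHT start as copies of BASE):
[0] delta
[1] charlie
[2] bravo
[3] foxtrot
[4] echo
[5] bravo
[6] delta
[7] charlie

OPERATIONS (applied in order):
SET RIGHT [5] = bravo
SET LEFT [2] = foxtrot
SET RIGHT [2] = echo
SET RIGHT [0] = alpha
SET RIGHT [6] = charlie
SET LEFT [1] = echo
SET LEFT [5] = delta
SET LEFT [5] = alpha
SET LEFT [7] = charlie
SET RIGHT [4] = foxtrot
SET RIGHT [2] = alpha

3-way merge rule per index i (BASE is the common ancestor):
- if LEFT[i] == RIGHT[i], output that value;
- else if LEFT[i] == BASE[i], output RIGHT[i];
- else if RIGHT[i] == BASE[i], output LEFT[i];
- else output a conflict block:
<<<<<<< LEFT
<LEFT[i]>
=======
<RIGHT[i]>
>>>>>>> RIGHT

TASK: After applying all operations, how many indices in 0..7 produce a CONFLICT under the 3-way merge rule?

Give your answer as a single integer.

Final LEFT:  [delta, echo, foxtrot, foxtrot, echo, alpha, delta, charlie]
Final RIGHT: [alpha, charlie, alpha, foxtrot, foxtrot, bravo, charlie, charlie]
i=0: L=delta=BASE, R=alpha -> take RIGHT -> alpha
i=1: L=echo, R=charlie=BASE -> take LEFT -> echo
i=2: BASE=bravo L=foxtrot R=alpha all differ -> CONFLICT
i=3: L=foxtrot R=foxtrot -> agree -> foxtrot
i=4: L=echo=BASE, R=foxtrot -> take RIGHT -> foxtrot
i=5: L=alpha, R=bravo=BASE -> take LEFT -> alpha
i=6: L=delta=BASE, R=charlie -> take RIGHT -> charlie
i=7: L=charlie R=charlie -> agree -> charlie
Conflict count: 1

Answer: 1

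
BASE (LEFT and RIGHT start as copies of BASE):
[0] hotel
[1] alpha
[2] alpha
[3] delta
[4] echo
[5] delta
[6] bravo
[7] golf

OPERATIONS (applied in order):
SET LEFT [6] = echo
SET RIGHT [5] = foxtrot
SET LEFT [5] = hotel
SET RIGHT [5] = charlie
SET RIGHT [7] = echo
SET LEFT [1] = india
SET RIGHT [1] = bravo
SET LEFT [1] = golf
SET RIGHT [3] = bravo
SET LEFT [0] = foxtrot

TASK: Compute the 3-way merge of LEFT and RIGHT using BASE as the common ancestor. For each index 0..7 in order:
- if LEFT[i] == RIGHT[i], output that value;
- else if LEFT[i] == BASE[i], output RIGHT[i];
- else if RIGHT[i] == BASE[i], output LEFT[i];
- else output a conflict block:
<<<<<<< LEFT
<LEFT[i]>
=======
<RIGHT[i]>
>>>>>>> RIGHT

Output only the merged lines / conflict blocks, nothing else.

Final LEFT:  [foxtrot, golf, alpha, delta, echo, hotel, echo, golf]
Final RIGHT: [hotel, bravo, alpha, bravo, echo, charlie, bravo, echo]
i=0: L=foxtrot, R=hotel=BASE -> take LEFT -> foxtrot
i=1: BASE=alpha L=golf R=bravo all differ -> CONFLICT
i=2: L=alpha R=alpha -> agree -> alpha
i=3: L=delta=BASE, R=bravo -> take RIGHT -> bravo
i=4: L=echo R=echo -> agree -> echo
i=5: BASE=delta L=hotel R=charlie all differ -> CONFLICT
i=6: L=echo, R=bravo=BASE -> take LEFT -> echo
i=7: L=golf=BASE, R=echo -> take RIGHT -> echo

Answer: foxtrot
<<<<<<< LEFT
golf
=======
bravo
>>>>>>> RIGHT
alpha
bravo
echo
<<<<<<< LEFT
hotel
=======
charlie
>>>>>>> RIGHT
echo
echo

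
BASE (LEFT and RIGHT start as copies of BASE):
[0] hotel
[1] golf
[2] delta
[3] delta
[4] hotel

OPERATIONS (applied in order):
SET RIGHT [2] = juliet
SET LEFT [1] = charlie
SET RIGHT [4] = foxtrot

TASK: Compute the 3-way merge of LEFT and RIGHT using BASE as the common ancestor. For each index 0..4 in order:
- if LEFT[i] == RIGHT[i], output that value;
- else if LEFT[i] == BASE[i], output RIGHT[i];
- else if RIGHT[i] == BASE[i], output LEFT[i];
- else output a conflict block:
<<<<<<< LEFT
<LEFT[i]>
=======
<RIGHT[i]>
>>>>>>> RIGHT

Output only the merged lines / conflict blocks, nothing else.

Final LEFT:  [hotel, charlie, delta, delta, hotel]
Final RIGHT: [hotel, golf, juliet, delta, foxtrot]
i=0: L=hotel R=hotel -> agree -> hotel
i=1: L=charlie, R=golf=BASE -> take LEFT -> charlie
i=2: L=delta=BASE, R=juliet -> take RIGHT -> juliet
i=3: L=delta R=delta -> agree -> delta
i=4: L=hotel=BASE, R=foxtrot -> take RIGHT -> foxtrot

Answer: hotel
charlie
juliet
delta
foxtrot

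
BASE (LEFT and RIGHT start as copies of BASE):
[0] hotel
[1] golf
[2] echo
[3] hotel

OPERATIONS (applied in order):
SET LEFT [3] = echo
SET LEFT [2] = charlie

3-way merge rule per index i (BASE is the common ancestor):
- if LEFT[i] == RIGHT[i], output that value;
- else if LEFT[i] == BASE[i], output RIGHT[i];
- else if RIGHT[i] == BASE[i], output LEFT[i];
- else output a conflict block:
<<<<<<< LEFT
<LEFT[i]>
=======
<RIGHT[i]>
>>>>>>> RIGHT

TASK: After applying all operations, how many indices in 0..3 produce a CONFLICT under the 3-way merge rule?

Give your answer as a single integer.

Final LEFT:  [hotel, golf, charlie, echo]
Final RIGHT: [hotel, golf, echo, hotel]
i=0: L=hotel R=hotel -> agree -> hotel
i=1: L=golf R=golf -> agree -> golf
i=2: L=charlie, R=echo=BASE -> take LEFT -> charlie
i=3: L=echo, R=hotel=BASE -> take LEFT -> echo
Conflict count: 0

Answer: 0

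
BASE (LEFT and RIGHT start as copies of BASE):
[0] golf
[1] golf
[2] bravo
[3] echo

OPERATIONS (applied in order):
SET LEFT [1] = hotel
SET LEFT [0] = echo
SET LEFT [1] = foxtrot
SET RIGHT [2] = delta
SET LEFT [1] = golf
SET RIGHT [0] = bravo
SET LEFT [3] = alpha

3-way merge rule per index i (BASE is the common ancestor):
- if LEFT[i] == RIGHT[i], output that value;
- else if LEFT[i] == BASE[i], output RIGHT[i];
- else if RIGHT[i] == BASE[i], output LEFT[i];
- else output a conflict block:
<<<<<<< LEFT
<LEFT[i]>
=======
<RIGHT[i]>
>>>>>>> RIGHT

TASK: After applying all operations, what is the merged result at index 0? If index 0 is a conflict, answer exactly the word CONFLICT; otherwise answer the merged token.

Final LEFT:  [echo, golf, bravo, alpha]
Final RIGHT: [bravo, golf, delta, echo]
i=0: BASE=golf L=echo R=bravo all differ -> CONFLICT
i=1: L=golf R=golf -> agree -> golf
i=2: L=bravo=BASE, R=delta -> take RIGHT -> delta
i=3: L=alpha, R=echo=BASE -> take LEFT -> alpha
Index 0 -> CONFLICT

Answer: CONFLICT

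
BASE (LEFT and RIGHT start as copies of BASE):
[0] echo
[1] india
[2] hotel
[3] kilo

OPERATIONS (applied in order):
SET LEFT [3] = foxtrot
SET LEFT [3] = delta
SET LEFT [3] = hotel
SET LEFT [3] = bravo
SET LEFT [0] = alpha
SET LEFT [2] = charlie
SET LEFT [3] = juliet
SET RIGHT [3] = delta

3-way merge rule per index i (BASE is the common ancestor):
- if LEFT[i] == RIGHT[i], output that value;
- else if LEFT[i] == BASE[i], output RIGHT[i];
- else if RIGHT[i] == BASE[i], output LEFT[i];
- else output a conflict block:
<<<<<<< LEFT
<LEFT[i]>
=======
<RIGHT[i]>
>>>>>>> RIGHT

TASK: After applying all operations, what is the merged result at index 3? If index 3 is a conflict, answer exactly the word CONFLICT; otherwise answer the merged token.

Final LEFT:  [alpha, india, charlie, juliet]
Final RIGHT: [echo, india, hotel, delta]
i=0: L=alpha, R=echo=BASE -> take LEFT -> alpha
i=1: L=india R=india -> agree -> india
i=2: L=charlie, R=hotel=BASE -> take LEFT -> charlie
i=3: BASE=kilo L=juliet R=delta all differ -> CONFLICT
Index 3 -> CONFLICT

Answer: CONFLICT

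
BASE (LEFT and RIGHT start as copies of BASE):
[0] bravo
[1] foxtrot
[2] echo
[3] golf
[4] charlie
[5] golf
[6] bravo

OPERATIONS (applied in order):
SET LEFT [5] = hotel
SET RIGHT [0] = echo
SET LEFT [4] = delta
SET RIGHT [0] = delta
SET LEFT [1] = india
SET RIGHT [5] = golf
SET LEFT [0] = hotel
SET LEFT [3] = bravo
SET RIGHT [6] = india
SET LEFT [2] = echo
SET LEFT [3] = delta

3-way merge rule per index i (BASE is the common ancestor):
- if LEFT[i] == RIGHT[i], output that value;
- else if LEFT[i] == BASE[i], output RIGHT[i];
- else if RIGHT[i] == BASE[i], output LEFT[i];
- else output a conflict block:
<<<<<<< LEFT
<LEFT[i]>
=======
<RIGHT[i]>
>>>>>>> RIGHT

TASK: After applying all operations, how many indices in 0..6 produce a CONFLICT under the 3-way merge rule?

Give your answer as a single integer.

Final LEFT:  [hotel, india, echo, delta, delta, hotel, bravo]
Final RIGHT: [delta, foxtrot, echo, golf, charlie, golf, india]
i=0: BASE=bravo L=hotel R=delta all differ -> CONFLICT
i=1: L=india, R=foxtrot=BASE -> take LEFT -> india
i=2: L=echo R=echo -> agree -> echo
i=3: L=delta, R=golf=BASE -> take LEFT -> delta
i=4: L=delta, R=charlie=BASE -> take LEFT -> delta
i=5: L=hotel, R=golf=BASE -> take LEFT -> hotel
i=6: L=bravo=BASE, R=india -> take RIGHT -> india
Conflict count: 1

Answer: 1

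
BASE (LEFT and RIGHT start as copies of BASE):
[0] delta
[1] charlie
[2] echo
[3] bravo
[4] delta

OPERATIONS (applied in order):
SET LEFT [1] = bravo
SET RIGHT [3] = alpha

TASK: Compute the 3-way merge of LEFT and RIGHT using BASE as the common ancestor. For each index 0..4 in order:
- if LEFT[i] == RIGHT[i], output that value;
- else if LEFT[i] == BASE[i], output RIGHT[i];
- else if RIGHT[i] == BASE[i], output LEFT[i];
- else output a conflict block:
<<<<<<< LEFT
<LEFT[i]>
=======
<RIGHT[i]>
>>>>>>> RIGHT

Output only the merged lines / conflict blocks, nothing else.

Answer: delta
bravo
echo
alpha
delta

Derivation:
Final LEFT:  [delta, bravo, echo, bravo, delta]
Final RIGHT: [delta, charlie, echo, alpha, delta]
i=0: L=delta R=delta -> agree -> delta
i=1: L=bravo, R=charlie=BASE -> take LEFT -> bravo
i=2: L=echo R=echo -> agree -> echo
i=3: L=bravo=BASE, R=alpha -> take RIGHT -> alpha
i=4: L=delta R=delta -> agree -> delta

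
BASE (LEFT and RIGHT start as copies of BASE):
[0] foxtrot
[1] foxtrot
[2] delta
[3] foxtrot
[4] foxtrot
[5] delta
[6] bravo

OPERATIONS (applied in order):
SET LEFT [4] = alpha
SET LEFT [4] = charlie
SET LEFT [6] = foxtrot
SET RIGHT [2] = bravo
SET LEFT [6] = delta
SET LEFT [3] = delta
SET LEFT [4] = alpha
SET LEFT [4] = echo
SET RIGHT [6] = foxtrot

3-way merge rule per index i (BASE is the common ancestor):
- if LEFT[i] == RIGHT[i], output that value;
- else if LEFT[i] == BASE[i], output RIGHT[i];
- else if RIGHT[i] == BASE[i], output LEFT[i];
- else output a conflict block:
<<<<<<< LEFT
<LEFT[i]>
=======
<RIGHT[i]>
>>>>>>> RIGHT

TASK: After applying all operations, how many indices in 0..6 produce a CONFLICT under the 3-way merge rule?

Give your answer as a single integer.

Final LEFT:  [foxtrot, foxtrot, delta, delta, echo, delta, delta]
Final RIGHT: [foxtrot, foxtrot, bravo, foxtrot, foxtrot, delta, foxtrot]
i=0: L=foxtrot R=foxtrot -> agree -> foxtrot
i=1: L=foxtrot R=foxtrot -> agree -> foxtrot
i=2: L=delta=BASE, R=bravo -> take RIGHT -> bravo
i=3: L=delta, R=foxtrot=BASE -> take LEFT -> delta
i=4: L=echo, R=foxtrot=BASE -> take LEFT -> echo
i=5: L=delta R=delta -> agree -> delta
i=6: BASE=bravo L=delta R=foxtrot all differ -> CONFLICT
Conflict count: 1

Answer: 1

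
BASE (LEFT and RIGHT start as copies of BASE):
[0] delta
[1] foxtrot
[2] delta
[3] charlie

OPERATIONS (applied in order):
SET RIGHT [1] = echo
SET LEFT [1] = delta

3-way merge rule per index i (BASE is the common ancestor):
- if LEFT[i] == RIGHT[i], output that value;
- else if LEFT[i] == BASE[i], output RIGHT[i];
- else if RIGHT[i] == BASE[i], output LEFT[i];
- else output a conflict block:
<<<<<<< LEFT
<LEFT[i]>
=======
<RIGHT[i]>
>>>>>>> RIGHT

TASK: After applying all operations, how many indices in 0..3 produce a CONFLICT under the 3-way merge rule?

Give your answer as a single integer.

Final LEFT:  [delta, delta, delta, charlie]
Final RIGHT: [delta, echo, delta, charlie]
i=0: L=delta R=delta -> agree -> delta
i=1: BASE=foxtrot L=delta R=echo all differ -> CONFLICT
i=2: L=delta R=delta -> agree -> delta
i=3: L=charlie R=charlie -> agree -> charlie
Conflict count: 1

Answer: 1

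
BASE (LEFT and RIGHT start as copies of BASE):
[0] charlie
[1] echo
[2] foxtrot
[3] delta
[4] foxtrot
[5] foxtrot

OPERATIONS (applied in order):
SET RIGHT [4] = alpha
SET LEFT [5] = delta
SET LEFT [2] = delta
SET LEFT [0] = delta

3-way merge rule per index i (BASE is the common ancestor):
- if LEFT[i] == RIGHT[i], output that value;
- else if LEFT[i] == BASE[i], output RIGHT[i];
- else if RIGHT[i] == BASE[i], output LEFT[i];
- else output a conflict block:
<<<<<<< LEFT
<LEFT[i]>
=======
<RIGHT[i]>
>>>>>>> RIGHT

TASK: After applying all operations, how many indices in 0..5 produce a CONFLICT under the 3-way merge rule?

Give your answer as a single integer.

Final LEFT:  [delta, echo, delta, delta, foxtrot, delta]
Final RIGHT: [charlie, echo, foxtrot, delta, alpha, foxtrot]
i=0: L=delta, R=charlie=BASE -> take LEFT -> delta
i=1: L=echo R=echo -> agree -> echo
i=2: L=delta, R=foxtrot=BASE -> take LEFT -> delta
i=3: L=delta R=delta -> agree -> delta
i=4: L=foxtrot=BASE, R=alpha -> take RIGHT -> alpha
i=5: L=delta, R=foxtrot=BASE -> take LEFT -> delta
Conflict count: 0

Answer: 0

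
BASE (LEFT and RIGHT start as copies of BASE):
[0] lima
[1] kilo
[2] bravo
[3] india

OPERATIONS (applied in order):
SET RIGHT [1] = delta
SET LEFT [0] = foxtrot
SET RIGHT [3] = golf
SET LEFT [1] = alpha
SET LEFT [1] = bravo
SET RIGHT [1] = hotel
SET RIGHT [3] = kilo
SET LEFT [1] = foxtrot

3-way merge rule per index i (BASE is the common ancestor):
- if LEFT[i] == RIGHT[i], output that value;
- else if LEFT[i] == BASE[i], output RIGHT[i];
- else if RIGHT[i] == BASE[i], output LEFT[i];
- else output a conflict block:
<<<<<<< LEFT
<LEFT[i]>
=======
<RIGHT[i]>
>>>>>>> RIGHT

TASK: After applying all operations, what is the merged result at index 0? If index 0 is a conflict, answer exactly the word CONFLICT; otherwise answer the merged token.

Final LEFT:  [foxtrot, foxtrot, bravo, india]
Final RIGHT: [lima, hotel, bravo, kilo]
i=0: L=foxtrot, R=lima=BASE -> take LEFT -> foxtrot
i=1: BASE=kilo L=foxtrot R=hotel all differ -> CONFLICT
i=2: L=bravo R=bravo -> agree -> bravo
i=3: L=india=BASE, R=kilo -> take RIGHT -> kilo
Index 0 -> foxtrot

Answer: foxtrot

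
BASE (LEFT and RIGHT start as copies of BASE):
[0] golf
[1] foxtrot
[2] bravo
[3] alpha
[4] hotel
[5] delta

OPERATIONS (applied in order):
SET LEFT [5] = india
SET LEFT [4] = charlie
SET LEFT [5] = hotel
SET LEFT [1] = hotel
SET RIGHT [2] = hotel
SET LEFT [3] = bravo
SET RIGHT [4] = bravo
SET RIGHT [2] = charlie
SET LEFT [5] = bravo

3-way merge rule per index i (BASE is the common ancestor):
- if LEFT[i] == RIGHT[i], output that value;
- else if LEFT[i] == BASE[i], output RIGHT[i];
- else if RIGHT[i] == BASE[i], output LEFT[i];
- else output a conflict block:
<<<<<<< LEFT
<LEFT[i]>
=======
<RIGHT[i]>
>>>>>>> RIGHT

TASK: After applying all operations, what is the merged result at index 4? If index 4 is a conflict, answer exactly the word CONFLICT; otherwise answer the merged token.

Final LEFT:  [golf, hotel, bravo, bravo, charlie, bravo]
Final RIGHT: [golf, foxtrot, charlie, alpha, bravo, delta]
i=0: L=golf R=golf -> agree -> golf
i=1: L=hotel, R=foxtrot=BASE -> take LEFT -> hotel
i=2: L=bravo=BASE, R=charlie -> take RIGHT -> charlie
i=3: L=bravo, R=alpha=BASE -> take LEFT -> bravo
i=4: BASE=hotel L=charlie R=bravo all differ -> CONFLICT
i=5: L=bravo, R=delta=BASE -> take LEFT -> bravo
Index 4 -> CONFLICT

Answer: CONFLICT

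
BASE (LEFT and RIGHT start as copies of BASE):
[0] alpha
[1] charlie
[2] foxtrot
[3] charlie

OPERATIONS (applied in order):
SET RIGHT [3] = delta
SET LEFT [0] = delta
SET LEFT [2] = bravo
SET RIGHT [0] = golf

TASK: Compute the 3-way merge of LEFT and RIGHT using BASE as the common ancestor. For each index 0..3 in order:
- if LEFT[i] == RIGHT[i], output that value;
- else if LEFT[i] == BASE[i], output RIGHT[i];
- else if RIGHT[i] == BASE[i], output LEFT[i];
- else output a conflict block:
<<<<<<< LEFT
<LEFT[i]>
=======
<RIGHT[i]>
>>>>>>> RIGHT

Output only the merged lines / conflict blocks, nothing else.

Answer: <<<<<<< LEFT
delta
=======
golf
>>>>>>> RIGHT
charlie
bravo
delta

Derivation:
Final LEFT:  [delta, charlie, bravo, charlie]
Final RIGHT: [golf, charlie, foxtrot, delta]
i=0: BASE=alpha L=delta R=golf all differ -> CONFLICT
i=1: L=charlie R=charlie -> agree -> charlie
i=2: L=bravo, R=foxtrot=BASE -> take LEFT -> bravo
i=3: L=charlie=BASE, R=delta -> take RIGHT -> delta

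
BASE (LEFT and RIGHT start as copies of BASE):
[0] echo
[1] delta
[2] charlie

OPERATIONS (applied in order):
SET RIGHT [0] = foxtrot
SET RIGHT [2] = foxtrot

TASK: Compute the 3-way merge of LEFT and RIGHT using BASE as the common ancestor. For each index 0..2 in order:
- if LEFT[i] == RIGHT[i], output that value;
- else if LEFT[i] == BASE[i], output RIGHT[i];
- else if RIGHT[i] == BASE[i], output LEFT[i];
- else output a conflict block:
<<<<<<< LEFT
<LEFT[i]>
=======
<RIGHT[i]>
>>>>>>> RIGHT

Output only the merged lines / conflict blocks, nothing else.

Final LEFT:  [echo, delta, charlie]
Final RIGHT: [foxtrot, delta, foxtrot]
i=0: L=echo=BASE, R=foxtrot -> take RIGHT -> foxtrot
i=1: L=delta R=delta -> agree -> delta
i=2: L=charlie=BASE, R=foxtrot -> take RIGHT -> foxtrot

Answer: foxtrot
delta
foxtrot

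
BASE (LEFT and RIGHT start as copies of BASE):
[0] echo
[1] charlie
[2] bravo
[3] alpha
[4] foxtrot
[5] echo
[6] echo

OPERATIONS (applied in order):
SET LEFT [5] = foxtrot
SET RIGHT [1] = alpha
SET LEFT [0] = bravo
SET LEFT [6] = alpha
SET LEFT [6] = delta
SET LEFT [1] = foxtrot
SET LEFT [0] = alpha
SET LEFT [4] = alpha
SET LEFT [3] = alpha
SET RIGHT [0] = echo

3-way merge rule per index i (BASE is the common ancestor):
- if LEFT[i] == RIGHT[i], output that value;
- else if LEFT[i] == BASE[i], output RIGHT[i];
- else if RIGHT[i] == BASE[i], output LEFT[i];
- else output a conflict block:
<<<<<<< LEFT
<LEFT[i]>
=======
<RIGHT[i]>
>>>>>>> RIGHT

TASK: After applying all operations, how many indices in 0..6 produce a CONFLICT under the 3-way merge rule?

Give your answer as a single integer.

Final LEFT:  [alpha, foxtrot, bravo, alpha, alpha, foxtrot, delta]
Final RIGHT: [echo, alpha, bravo, alpha, foxtrot, echo, echo]
i=0: L=alpha, R=echo=BASE -> take LEFT -> alpha
i=1: BASE=charlie L=foxtrot R=alpha all differ -> CONFLICT
i=2: L=bravo R=bravo -> agree -> bravo
i=3: L=alpha R=alpha -> agree -> alpha
i=4: L=alpha, R=foxtrot=BASE -> take LEFT -> alpha
i=5: L=foxtrot, R=echo=BASE -> take LEFT -> foxtrot
i=6: L=delta, R=echo=BASE -> take LEFT -> delta
Conflict count: 1

Answer: 1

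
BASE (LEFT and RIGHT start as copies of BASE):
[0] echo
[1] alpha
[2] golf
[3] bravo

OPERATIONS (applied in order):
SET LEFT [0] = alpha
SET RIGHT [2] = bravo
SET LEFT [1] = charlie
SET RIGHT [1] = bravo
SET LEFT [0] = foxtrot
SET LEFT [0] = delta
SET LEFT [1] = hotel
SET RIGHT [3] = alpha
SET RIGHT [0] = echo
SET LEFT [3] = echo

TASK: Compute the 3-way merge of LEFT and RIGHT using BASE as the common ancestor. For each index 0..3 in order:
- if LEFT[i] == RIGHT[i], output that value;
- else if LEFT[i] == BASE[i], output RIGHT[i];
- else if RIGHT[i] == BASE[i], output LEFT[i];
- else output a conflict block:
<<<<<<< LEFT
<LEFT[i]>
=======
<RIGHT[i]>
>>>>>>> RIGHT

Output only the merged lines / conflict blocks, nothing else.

Final LEFT:  [delta, hotel, golf, echo]
Final RIGHT: [echo, bravo, bravo, alpha]
i=0: L=delta, R=echo=BASE -> take LEFT -> delta
i=1: BASE=alpha L=hotel R=bravo all differ -> CONFLICT
i=2: L=golf=BASE, R=bravo -> take RIGHT -> bravo
i=3: BASE=bravo L=echo R=alpha all differ -> CONFLICT

Answer: delta
<<<<<<< LEFT
hotel
=======
bravo
>>>>>>> RIGHT
bravo
<<<<<<< LEFT
echo
=======
alpha
>>>>>>> RIGHT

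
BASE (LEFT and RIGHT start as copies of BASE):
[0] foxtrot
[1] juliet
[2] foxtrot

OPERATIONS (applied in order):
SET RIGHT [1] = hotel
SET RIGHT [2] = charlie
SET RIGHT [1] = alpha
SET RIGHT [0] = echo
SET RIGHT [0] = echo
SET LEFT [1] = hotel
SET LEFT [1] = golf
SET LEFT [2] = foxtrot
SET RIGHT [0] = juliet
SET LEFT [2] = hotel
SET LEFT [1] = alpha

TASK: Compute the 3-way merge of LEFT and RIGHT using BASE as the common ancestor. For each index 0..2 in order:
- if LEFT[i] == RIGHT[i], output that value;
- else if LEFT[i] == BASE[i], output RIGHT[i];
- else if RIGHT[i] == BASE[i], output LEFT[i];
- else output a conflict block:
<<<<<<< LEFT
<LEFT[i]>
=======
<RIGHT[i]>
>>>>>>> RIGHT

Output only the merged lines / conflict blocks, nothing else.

Final LEFT:  [foxtrot, alpha, hotel]
Final RIGHT: [juliet, alpha, charlie]
i=0: L=foxtrot=BASE, R=juliet -> take RIGHT -> juliet
i=1: L=alpha R=alpha -> agree -> alpha
i=2: BASE=foxtrot L=hotel R=charlie all differ -> CONFLICT

Answer: juliet
alpha
<<<<<<< LEFT
hotel
=======
charlie
>>>>>>> RIGHT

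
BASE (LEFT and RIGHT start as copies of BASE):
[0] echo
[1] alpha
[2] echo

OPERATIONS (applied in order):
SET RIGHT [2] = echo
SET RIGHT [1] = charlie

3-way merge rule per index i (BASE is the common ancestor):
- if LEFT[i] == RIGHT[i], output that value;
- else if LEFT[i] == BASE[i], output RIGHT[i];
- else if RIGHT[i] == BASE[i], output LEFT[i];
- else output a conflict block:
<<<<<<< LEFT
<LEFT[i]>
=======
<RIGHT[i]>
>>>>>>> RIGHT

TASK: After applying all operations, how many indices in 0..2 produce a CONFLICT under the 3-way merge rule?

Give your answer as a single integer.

Final LEFT:  [echo, alpha, echo]
Final RIGHT: [echo, charlie, echo]
i=0: L=echo R=echo -> agree -> echo
i=1: L=alpha=BASE, R=charlie -> take RIGHT -> charlie
i=2: L=echo R=echo -> agree -> echo
Conflict count: 0

Answer: 0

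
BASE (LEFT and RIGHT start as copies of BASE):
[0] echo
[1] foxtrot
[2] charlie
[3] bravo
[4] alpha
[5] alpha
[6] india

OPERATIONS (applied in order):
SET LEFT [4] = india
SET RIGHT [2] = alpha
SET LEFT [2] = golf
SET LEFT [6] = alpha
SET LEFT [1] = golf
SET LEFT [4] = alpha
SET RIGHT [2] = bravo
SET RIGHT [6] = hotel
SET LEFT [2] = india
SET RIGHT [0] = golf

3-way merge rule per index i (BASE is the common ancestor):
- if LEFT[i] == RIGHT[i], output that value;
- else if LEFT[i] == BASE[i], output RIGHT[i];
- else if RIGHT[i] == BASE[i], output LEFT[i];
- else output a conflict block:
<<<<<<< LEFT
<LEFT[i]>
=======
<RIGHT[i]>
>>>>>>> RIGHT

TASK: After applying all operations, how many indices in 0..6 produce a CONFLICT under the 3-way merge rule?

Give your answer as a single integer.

Answer: 2

Derivation:
Final LEFT:  [echo, golf, india, bravo, alpha, alpha, alpha]
Final RIGHT: [golf, foxtrot, bravo, bravo, alpha, alpha, hotel]
i=0: L=echo=BASE, R=golf -> take RIGHT -> golf
i=1: L=golf, R=foxtrot=BASE -> take LEFT -> golf
i=2: BASE=charlie L=india R=bravo all differ -> CONFLICT
i=3: L=bravo R=bravo -> agree -> bravo
i=4: L=alpha R=alpha -> agree -> alpha
i=5: L=alpha R=alpha -> agree -> alpha
i=6: BASE=india L=alpha R=hotel all differ -> CONFLICT
Conflict count: 2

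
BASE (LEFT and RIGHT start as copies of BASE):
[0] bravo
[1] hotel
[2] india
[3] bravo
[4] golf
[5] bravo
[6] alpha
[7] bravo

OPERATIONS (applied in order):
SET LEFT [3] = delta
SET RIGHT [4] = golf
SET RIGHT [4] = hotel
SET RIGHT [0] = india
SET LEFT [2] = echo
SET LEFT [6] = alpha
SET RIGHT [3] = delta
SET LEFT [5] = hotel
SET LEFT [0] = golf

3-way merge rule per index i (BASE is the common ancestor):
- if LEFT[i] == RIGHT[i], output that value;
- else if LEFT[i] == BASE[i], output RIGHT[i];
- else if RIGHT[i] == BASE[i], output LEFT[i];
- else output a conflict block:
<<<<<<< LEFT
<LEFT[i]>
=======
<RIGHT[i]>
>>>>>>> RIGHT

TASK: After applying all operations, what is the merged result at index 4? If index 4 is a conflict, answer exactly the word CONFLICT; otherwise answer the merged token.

Answer: hotel

Derivation:
Final LEFT:  [golf, hotel, echo, delta, golf, hotel, alpha, bravo]
Final RIGHT: [india, hotel, india, delta, hotel, bravo, alpha, bravo]
i=0: BASE=bravo L=golf R=india all differ -> CONFLICT
i=1: L=hotel R=hotel -> agree -> hotel
i=2: L=echo, R=india=BASE -> take LEFT -> echo
i=3: L=delta R=delta -> agree -> delta
i=4: L=golf=BASE, R=hotel -> take RIGHT -> hotel
i=5: L=hotel, R=bravo=BASE -> take LEFT -> hotel
i=6: L=alpha R=alpha -> agree -> alpha
i=7: L=bravo R=bravo -> agree -> bravo
Index 4 -> hotel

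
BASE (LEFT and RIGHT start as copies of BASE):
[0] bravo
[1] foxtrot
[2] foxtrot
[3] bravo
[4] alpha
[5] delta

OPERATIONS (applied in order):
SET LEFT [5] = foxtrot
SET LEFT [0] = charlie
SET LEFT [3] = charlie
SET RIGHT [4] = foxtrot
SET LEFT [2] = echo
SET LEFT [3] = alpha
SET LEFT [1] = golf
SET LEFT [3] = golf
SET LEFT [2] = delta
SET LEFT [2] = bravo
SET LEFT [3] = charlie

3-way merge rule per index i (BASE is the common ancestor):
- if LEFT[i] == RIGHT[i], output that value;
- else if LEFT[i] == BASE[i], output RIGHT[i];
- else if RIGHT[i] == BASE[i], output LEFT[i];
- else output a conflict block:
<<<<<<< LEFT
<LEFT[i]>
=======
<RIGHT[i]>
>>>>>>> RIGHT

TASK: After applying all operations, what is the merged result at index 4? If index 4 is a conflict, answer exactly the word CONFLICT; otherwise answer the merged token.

Final LEFT:  [charlie, golf, bravo, charlie, alpha, foxtrot]
Final RIGHT: [bravo, foxtrot, foxtrot, bravo, foxtrot, delta]
i=0: L=charlie, R=bravo=BASE -> take LEFT -> charlie
i=1: L=golf, R=foxtrot=BASE -> take LEFT -> golf
i=2: L=bravo, R=foxtrot=BASE -> take LEFT -> bravo
i=3: L=charlie, R=bravo=BASE -> take LEFT -> charlie
i=4: L=alpha=BASE, R=foxtrot -> take RIGHT -> foxtrot
i=5: L=foxtrot, R=delta=BASE -> take LEFT -> foxtrot
Index 4 -> foxtrot

Answer: foxtrot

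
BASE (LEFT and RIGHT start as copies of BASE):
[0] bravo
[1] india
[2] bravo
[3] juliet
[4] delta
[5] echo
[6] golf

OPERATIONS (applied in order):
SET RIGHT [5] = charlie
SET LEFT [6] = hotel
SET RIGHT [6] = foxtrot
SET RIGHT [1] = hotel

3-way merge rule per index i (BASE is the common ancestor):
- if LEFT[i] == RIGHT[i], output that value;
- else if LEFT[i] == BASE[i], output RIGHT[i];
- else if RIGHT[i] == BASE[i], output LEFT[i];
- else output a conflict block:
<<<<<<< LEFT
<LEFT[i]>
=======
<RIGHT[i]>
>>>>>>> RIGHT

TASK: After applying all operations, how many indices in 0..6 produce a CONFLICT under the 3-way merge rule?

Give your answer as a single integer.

Final LEFT:  [bravo, india, bravo, juliet, delta, echo, hotel]
Final RIGHT: [bravo, hotel, bravo, juliet, delta, charlie, foxtrot]
i=0: L=bravo R=bravo -> agree -> bravo
i=1: L=india=BASE, R=hotel -> take RIGHT -> hotel
i=2: L=bravo R=bravo -> agree -> bravo
i=3: L=juliet R=juliet -> agree -> juliet
i=4: L=delta R=delta -> agree -> delta
i=5: L=echo=BASE, R=charlie -> take RIGHT -> charlie
i=6: BASE=golf L=hotel R=foxtrot all differ -> CONFLICT
Conflict count: 1

Answer: 1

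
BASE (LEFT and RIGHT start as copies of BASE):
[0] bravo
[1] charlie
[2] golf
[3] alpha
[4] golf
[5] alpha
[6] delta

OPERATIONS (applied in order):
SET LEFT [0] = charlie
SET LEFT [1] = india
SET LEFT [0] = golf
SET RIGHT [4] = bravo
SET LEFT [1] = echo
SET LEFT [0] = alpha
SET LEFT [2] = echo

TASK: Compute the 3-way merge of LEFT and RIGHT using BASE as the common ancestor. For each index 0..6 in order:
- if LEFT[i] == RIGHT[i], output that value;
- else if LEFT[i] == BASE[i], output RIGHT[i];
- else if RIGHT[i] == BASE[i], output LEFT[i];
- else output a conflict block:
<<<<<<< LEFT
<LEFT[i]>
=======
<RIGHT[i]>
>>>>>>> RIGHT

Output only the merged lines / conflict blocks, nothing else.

Answer: alpha
echo
echo
alpha
bravo
alpha
delta

Derivation:
Final LEFT:  [alpha, echo, echo, alpha, golf, alpha, delta]
Final RIGHT: [bravo, charlie, golf, alpha, bravo, alpha, delta]
i=0: L=alpha, R=bravo=BASE -> take LEFT -> alpha
i=1: L=echo, R=charlie=BASE -> take LEFT -> echo
i=2: L=echo, R=golf=BASE -> take LEFT -> echo
i=3: L=alpha R=alpha -> agree -> alpha
i=4: L=golf=BASE, R=bravo -> take RIGHT -> bravo
i=5: L=alpha R=alpha -> agree -> alpha
i=6: L=delta R=delta -> agree -> delta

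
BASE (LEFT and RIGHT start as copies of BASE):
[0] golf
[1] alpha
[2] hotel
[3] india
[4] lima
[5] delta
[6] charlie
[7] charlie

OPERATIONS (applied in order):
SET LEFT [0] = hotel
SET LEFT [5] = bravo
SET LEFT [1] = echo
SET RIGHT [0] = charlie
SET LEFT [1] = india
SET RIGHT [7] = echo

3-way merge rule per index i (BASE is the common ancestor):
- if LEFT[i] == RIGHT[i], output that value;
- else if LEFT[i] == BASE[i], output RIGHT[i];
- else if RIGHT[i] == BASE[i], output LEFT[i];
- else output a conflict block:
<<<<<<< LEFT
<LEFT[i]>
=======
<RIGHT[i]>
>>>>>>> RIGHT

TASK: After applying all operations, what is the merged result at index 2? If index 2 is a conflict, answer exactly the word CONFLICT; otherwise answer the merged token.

Answer: hotel

Derivation:
Final LEFT:  [hotel, india, hotel, india, lima, bravo, charlie, charlie]
Final RIGHT: [charlie, alpha, hotel, india, lima, delta, charlie, echo]
i=0: BASE=golf L=hotel R=charlie all differ -> CONFLICT
i=1: L=india, R=alpha=BASE -> take LEFT -> india
i=2: L=hotel R=hotel -> agree -> hotel
i=3: L=india R=india -> agree -> india
i=4: L=lima R=lima -> agree -> lima
i=5: L=bravo, R=delta=BASE -> take LEFT -> bravo
i=6: L=charlie R=charlie -> agree -> charlie
i=7: L=charlie=BASE, R=echo -> take RIGHT -> echo
Index 2 -> hotel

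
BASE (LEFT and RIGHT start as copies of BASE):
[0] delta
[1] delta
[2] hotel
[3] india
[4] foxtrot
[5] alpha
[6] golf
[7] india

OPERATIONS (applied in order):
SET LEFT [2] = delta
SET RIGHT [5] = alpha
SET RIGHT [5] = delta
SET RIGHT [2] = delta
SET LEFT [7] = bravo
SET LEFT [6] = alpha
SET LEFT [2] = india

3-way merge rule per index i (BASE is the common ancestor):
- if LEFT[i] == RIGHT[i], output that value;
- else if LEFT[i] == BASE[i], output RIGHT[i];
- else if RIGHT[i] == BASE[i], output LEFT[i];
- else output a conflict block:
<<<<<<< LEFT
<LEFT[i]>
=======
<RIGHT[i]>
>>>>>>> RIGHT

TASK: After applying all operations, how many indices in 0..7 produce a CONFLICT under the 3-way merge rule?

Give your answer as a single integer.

Answer: 1

Derivation:
Final LEFT:  [delta, delta, india, india, foxtrot, alpha, alpha, bravo]
Final RIGHT: [delta, delta, delta, india, foxtrot, delta, golf, india]
i=0: L=delta R=delta -> agree -> delta
i=1: L=delta R=delta -> agree -> delta
i=2: BASE=hotel L=india R=delta all differ -> CONFLICT
i=3: L=india R=india -> agree -> india
i=4: L=foxtrot R=foxtrot -> agree -> foxtrot
i=5: L=alpha=BASE, R=delta -> take RIGHT -> delta
i=6: L=alpha, R=golf=BASE -> take LEFT -> alpha
i=7: L=bravo, R=india=BASE -> take LEFT -> bravo
Conflict count: 1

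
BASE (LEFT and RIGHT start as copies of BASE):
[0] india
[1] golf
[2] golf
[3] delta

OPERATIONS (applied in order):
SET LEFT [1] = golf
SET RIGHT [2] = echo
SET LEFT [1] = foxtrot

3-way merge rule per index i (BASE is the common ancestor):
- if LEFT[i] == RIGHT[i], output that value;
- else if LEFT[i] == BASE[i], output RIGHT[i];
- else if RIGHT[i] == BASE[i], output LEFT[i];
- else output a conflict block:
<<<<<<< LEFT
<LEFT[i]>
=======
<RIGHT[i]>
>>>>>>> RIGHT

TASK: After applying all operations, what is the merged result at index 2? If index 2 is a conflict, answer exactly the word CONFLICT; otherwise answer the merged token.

Answer: echo

Derivation:
Final LEFT:  [india, foxtrot, golf, delta]
Final RIGHT: [india, golf, echo, delta]
i=0: L=india R=india -> agree -> india
i=1: L=foxtrot, R=golf=BASE -> take LEFT -> foxtrot
i=2: L=golf=BASE, R=echo -> take RIGHT -> echo
i=3: L=delta R=delta -> agree -> delta
Index 2 -> echo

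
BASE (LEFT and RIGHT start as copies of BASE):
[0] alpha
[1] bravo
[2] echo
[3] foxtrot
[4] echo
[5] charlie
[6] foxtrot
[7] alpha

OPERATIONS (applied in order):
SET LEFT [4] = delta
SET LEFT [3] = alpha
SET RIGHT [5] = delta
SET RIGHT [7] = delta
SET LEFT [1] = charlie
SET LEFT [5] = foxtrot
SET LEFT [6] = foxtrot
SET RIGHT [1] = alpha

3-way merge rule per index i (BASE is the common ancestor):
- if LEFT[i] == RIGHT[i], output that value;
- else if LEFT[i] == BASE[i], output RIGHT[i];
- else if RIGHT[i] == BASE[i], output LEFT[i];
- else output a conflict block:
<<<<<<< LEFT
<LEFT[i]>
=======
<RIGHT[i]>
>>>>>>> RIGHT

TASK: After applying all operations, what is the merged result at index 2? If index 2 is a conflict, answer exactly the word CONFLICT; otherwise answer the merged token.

Final LEFT:  [alpha, charlie, echo, alpha, delta, foxtrot, foxtrot, alpha]
Final RIGHT: [alpha, alpha, echo, foxtrot, echo, delta, foxtrot, delta]
i=0: L=alpha R=alpha -> agree -> alpha
i=1: BASE=bravo L=charlie R=alpha all differ -> CONFLICT
i=2: L=echo R=echo -> agree -> echo
i=3: L=alpha, R=foxtrot=BASE -> take LEFT -> alpha
i=4: L=delta, R=echo=BASE -> take LEFT -> delta
i=5: BASE=charlie L=foxtrot R=delta all differ -> CONFLICT
i=6: L=foxtrot R=foxtrot -> agree -> foxtrot
i=7: L=alpha=BASE, R=delta -> take RIGHT -> delta
Index 2 -> echo

Answer: echo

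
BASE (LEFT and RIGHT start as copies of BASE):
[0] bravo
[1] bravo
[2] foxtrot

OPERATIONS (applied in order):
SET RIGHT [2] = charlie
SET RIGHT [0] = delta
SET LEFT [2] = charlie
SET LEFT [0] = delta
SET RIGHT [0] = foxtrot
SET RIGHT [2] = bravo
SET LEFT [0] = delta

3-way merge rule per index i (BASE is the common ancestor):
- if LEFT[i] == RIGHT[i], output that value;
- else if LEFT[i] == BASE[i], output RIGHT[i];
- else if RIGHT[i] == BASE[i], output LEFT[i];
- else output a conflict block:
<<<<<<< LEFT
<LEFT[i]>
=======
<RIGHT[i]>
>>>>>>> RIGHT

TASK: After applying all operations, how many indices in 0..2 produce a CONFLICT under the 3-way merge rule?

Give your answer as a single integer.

Final LEFT:  [delta, bravo, charlie]
Final RIGHT: [foxtrot, bravo, bravo]
i=0: BASE=bravo L=delta R=foxtrot all differ -> CONFLICT
i=1: L=bravo R=bravo -> agree -> bravo
i=2: BASE=foxtrot L=charlie R=bravo all differ -> CONFLICT
Conflict count: 2

Answer: 2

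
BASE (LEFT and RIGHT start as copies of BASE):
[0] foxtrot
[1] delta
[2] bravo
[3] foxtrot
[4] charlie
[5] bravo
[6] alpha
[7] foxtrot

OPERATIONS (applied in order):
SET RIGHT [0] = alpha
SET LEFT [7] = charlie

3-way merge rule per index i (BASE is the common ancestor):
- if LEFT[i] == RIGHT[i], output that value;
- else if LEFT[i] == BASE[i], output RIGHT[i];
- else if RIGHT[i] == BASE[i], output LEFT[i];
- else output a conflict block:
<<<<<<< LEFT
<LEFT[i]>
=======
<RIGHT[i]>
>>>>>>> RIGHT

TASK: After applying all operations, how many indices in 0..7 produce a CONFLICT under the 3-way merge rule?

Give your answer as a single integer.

Answer: 0

Derivation:
Final LEFT:  [foxtrot, delta, bravo, foxtrot, charlie, bravo, alpha, charlie]
Final RIGHT: [alpha, delta, bravo, foxtrot, charlie, bravo, alpha, foxtrot]
i=0: L=foxtrot=BASE, R=alpha -> take RIGHT -> alpha
i=1: L=delta R=delta -> agree -> delta
i=2: L=bravo R=bravo -> agree -> bravo
i=3: L=foxtrot R=foxtrot -> agree -> foxtrot
i=4: L=charlie R=charlie -> agree -> charlie
i=5: L=bravo R=bravo -> agree -> bravo
i=6: L=alpha R=alpha -> agree -> alpha
i=7: L=charlie, R=foxtrot=BASE -> take LEFT -> charlie
Conflict count: 0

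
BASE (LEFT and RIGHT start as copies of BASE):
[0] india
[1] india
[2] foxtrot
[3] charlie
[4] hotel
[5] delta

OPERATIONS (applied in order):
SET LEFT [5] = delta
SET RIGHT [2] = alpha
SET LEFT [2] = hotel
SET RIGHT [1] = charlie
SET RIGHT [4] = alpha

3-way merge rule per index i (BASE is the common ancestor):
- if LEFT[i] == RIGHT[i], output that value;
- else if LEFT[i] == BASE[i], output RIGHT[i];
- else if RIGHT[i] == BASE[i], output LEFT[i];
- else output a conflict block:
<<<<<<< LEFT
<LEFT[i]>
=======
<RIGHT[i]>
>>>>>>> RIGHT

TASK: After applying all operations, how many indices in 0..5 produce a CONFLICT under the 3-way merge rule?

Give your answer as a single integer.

Final LEFT:  [india, india, hotel, charlie, hotel, delta]
Final RIGHT: [india, charlie, alpha, charlie, alpha, delta]
i=0: L=india R=india -> agree -> india
i=1: L=india=BASE, R=charlie -> take RIGHT -> charlie
i=2: BASE=foxtrot L=hotel R=alpha all differ -> CONFLICT
i=3: L=charlie R=charlie -> agree -> charlie
i=4: L=hotel=BASE, R=alpha -> take RIGHT -> alpha
i=5: L=delta R=delta -> agree -> delta
Conflict count: 1

Answer: 1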